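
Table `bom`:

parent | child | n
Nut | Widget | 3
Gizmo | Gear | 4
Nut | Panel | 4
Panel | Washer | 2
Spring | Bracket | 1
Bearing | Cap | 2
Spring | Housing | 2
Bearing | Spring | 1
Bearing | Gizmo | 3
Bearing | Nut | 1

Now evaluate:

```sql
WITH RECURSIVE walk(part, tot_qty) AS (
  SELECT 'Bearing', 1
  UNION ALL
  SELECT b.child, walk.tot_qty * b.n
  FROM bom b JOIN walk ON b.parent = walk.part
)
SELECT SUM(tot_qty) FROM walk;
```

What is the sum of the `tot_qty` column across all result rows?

38

Base: (Bearing, tot_qty=1).
Iteration 1: components of {Bearing} -> Cap = 1*2 = 2, Gizmo = 1*3 = 3, Nut = 1*1 = 1, Spring = 1*1 = 1.
Iteration 2: components of {Cap,Gizmo,Nut,Spring} -> Bracket = 1*1 = 1, Gear = 3*4 = 12, Housing = 1*2 = 2, Panel = 1*4 = 4, Widget = 1*3 = 3.
Iteration 3: components of {Bracket,Gear,Housing,Panel,Widget} -> Washer = 4*2 = 8.
Iteration 4: no further components; recursion stops.
SUM(tot_qty) = 1 + 1 + 2 + 1 + 3 + 3 + 4 + 2 + 1 + 12 + 8 = 38.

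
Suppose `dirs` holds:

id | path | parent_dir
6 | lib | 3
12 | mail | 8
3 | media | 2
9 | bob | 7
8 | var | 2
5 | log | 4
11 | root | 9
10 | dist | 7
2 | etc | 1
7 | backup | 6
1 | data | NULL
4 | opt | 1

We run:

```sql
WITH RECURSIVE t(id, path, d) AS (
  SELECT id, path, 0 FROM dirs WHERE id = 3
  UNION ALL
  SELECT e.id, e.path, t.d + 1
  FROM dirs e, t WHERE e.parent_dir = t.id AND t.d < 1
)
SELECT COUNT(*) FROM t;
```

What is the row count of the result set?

2

Base: id=3 (media) at d 0.
Iteration 1: rows with parent_dir in {3} -> lib (id 6, d 1).
Iteration 2: d < 1 fails for all current rows; recursion stops.
Total rows emitted: 2.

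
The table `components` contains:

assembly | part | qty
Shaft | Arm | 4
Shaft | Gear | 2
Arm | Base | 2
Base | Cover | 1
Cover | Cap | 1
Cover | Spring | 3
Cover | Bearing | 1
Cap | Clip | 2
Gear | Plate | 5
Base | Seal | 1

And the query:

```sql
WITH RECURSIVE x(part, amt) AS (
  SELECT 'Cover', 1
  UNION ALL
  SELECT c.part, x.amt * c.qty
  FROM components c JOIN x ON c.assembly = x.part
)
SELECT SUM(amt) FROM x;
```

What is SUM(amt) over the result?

Base: (Cover, amt=1).
Iteration 1: components of {Cover} -> Bearing = 1*1 = 1, Cap = 1*1 = 1, Spring = 1*3 = 3.
Iteration 2: components of {Bearing,Cap,Spring} -> Clip = 1*2 = 2.
Iteration 3: no further components; recursion stops.
SUM(amt) = 1 + 1 + 3 + 1 + 2 = 8.

8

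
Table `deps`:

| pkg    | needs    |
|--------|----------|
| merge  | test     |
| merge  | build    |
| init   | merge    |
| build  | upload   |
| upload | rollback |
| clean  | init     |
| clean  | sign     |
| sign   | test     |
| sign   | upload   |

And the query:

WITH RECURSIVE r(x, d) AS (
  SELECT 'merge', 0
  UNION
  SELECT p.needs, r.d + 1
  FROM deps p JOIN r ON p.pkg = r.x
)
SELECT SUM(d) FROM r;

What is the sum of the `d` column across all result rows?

Base: (merge, d=0).
Iteration 1: edges from {merge} -> (build, d=1), (test, d=1).
Iteration 2: edges from {build,test} -> (upload, d=2).
Iteration 3: edges from {upload} -> (rollback, d=3).
Iteration 4: no outgoing edges from {rollback}; recursion stops.
SUM(d) = 0 + 1 + 1 + 2 + 3 = 7.

7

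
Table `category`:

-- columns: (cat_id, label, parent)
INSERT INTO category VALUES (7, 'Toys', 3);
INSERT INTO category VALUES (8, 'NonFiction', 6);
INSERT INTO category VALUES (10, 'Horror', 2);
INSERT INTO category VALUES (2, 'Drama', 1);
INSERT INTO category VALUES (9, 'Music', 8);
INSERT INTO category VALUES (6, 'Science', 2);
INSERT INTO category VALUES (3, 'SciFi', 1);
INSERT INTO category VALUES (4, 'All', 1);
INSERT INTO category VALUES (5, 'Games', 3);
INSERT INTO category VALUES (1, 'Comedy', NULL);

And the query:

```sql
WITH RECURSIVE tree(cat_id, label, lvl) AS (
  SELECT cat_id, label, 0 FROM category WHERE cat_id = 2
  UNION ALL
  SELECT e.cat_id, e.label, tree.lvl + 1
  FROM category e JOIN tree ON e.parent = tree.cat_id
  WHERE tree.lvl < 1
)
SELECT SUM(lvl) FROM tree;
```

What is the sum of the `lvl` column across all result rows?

Base: cat_id=2 (Drama) at lvl 0.
Iteration 1: rows with parent in {2} -> Science (id 6, lvl 1), Horror (id 10, lvl 1).
Iteration 2: lvl < 1 fails for all current rows; recursion stops.
SUM(lvl) = 0 + 1 + 1 = 2.

2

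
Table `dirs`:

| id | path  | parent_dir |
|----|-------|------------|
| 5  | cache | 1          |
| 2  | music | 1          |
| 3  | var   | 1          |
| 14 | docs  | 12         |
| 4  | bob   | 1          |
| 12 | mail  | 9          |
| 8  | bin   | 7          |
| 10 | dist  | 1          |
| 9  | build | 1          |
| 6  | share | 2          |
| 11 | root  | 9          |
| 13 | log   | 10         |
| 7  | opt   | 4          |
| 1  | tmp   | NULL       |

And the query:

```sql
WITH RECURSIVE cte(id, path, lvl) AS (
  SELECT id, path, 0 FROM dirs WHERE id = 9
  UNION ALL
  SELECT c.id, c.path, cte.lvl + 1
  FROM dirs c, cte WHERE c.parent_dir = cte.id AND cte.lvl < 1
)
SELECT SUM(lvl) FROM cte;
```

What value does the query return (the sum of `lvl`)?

2

Base: id=9 (build) at lvl 0.
Iteration 1: rows with parent_dir in {9} -> root (id 11, lvl 1), mail (id 12, lvl 1).
Iteration 2: lvl < 1 fails for all current rows; recursion stops.
SUM(lvl) = 0 + 1 + 1 = 2.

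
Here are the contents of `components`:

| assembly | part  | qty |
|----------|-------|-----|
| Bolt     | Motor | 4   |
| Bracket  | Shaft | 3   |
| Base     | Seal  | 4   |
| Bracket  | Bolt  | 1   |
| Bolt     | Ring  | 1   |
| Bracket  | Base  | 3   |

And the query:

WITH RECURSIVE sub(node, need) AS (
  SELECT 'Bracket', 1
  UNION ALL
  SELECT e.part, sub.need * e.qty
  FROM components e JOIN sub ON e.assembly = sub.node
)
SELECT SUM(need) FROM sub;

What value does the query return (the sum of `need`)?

25

Base: (Bracket, need=1).
Iteration 1: components of {Bracket} -> Base = 1*3 = 3, Bolt = 1*1 = 1, Shaft = 1*3 = 3.
Iteration 2: components of {Base,Bolt,Shaft} -> Motor = 1*4 = 4, Ring = 1*1 = 1, Seal = 3*4 = 12.
Iteration 3: no further components; recursion stops.
SUM(need) = 1 + 3 + 1 + 3 + 12 + 4 + 1 = 25.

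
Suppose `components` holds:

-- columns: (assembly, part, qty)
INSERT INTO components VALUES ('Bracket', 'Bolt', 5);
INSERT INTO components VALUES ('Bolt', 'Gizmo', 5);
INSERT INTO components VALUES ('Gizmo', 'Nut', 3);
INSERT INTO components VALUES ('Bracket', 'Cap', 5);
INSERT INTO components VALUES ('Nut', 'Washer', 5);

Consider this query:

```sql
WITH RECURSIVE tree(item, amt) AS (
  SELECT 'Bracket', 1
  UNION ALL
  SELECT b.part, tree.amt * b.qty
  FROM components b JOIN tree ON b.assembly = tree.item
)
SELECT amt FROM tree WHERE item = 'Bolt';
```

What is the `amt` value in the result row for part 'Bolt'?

5

Base: (Bracket, amt=1).
Iteration 1: components of {Bracket} -> Bolt = 1*5 = 5, Cap = 1*5 = 5.
Iteration 2: components of {Bolt,Cap} -> Gizmo = 5*5 = 25.
Iteration 3: components of {Gizmo} -> Nut = 25*3 = 75.
Iteration 4: components of {Nut} -> Washer = 75*5 = 375.
Iteration 5: no further components; recursion stops.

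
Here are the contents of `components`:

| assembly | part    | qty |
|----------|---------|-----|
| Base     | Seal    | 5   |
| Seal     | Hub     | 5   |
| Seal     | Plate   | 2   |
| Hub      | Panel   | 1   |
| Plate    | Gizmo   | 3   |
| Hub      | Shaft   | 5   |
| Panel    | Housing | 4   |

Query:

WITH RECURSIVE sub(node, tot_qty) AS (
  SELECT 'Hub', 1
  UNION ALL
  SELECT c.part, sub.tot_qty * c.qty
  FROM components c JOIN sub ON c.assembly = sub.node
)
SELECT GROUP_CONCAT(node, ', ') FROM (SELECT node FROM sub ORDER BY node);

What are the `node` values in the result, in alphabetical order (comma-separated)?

Base: (Hub, tot_qty=1).
Iteration 1: components of {Hub} -> Panel = 1*1 = 1, Shaft = 1*5 = 5.
Iteration 2: components of {Panel,Shaft} -> Housing = 1*4 = 4.
Iteration 3: no further components; recursion stops.

Housing, Hub, Panel, Shaft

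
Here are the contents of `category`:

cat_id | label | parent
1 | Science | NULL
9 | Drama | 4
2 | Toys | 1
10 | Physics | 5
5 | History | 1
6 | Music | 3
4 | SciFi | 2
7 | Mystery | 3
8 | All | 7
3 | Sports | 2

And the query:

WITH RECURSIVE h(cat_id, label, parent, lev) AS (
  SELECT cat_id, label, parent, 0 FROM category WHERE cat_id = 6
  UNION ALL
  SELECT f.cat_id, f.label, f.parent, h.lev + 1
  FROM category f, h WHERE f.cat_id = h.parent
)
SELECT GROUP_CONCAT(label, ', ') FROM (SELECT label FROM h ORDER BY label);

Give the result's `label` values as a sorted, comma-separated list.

Music, Science, Sports, Toys

Base: cat_id=6 (Music), parent=3, lev 0.
Iteration 1: join on cat_id=3 -> Sports (id 3, parent=2, lev 1).
Iteration 2: join on cat_id=2 -> Toys (id 2, parent=1, lev 2).
Iteration 3: join on cat_id=1 -> Science (id 1, parent=NULL, lev 3).
Iteration 4: parent is NULL; no match; recursion stops.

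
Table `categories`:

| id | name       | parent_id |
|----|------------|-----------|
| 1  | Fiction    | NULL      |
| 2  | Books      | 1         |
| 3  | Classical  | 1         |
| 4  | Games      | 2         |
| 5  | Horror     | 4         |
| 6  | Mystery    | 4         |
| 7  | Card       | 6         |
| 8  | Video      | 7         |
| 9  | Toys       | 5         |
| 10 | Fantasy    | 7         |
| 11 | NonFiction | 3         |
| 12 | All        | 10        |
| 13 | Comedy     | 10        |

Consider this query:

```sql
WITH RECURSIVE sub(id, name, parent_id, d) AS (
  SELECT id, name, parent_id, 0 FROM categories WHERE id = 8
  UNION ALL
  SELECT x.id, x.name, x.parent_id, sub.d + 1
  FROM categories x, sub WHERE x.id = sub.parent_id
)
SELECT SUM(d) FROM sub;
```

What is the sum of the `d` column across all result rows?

Base: id=8 (Video), parent_id=7, d 0.
Iteration 1: join on id=7 -> Card (id 7, parent_id=6, d 1).
Iteration 2: join on id=6 -> Mystery (id 6, parent_id=4, d 2).
Iteration 3: join on id=4 -> Games (id 4, parent_id=2, d 3).
Iteration 4: join on id=2 -> Books (id 2, parent_id=1, d 4).
Iteration 5: join on id=1 -> Fiction (id 1, parent_id=NULL, d 5).
Iteration 6: parent_id is NULL; no match; recursion stops.
SUM(d) = 0 + 1 + 2 + 3 + 4 + 5 = 15.

15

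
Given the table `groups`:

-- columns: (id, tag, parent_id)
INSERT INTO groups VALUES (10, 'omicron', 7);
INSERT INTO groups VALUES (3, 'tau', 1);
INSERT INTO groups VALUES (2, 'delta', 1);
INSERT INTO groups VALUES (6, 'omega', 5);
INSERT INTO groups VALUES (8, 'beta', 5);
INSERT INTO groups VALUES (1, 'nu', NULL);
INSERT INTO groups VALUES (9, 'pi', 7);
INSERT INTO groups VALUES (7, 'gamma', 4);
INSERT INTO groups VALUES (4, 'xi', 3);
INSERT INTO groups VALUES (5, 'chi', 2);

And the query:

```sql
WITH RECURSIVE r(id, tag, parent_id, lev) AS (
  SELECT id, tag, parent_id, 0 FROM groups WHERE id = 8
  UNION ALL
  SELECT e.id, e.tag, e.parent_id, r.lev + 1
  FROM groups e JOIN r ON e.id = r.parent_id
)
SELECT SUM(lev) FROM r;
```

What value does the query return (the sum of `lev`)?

6

Base: id=8 (beta), parent_id=5, lev 0.
Iteration 1: join on id=5 -> chi (id 5, parent_id=2, lev 1).
Iteration 2: join on id=2 -> delta (id 2, parent_id=1, lev 2).
Iteration 3: join on id=1 -> nu (id 1, parent_id=NULL, lev 3).
Iteration 4: parent_id is NULL; no match; recursion stops.
SUM(lev) = 0 + 1 + 2 + 3 = 6.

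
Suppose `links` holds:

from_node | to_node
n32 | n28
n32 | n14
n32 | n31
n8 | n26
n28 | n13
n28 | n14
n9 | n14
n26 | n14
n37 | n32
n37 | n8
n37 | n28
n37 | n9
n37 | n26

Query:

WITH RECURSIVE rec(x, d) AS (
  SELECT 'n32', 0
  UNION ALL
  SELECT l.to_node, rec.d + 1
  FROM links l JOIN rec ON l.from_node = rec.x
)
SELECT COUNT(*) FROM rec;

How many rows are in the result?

6

Base: (n32, d=0).
Iteration 1: edges from {n32} -> (n14, d=1), (n28, d=1), (n31, d=1).
Iteration 2: edges from {n14,n28,n31} -> (n13, d=2), (n14, d=2).
Iteration 3: no outgoing edges from {n13,n14}; recursion stops.
Total rows emitted: 6.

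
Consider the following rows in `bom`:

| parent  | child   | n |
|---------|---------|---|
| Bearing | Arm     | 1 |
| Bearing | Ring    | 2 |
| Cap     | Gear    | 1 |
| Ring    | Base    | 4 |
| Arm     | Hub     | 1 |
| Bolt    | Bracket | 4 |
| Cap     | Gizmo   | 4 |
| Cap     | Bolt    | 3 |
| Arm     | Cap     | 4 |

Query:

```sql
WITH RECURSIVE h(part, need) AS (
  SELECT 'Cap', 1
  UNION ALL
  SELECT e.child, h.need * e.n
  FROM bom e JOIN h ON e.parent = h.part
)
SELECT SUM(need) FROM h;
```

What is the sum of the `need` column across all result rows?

Base: (Cap, need=1).
Iteration 1: components of {Cap} -> Bolt = 1*3 = 3, Gear = 1*1 = 1, Gizmo = 1*4 = 4.
Iteration 2: components of {Bolt,Gear,Gizmo} -> Bracket = 3*4 = 12.
Iteration 3: no further components; recursion stops.
SUM(need) = 1 + 1 + 3 + 4 + 12 = 21.

21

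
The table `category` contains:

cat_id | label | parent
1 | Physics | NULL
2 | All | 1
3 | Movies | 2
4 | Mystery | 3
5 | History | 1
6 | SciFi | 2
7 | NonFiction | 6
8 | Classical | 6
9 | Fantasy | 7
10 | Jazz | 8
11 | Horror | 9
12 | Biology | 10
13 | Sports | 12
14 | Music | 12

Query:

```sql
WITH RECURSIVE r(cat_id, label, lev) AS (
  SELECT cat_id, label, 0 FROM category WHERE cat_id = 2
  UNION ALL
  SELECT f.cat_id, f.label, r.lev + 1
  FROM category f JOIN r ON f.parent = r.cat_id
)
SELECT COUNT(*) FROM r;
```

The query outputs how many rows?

Base: cat_id=2 (All) at lev 0.
Iteration 1: rows with parent in {2} -> Movies (id 3, lev 1), SciFi (id 6, lev 1).
Iteration 2: rows with parent in {3,6} -> Mystery (id 4, lev 2), NonFiction (id 7, lev 2), Classical (id 8, lev 2).
Iteration 3: rows with parent in {4,7,8} -> Fantasy (id 9, lev 3), Jazz (id 10, lev 3).
Iteration 4: rows with parent in {9,10} -> Horror (id 11, lev 4), Biology (id 12, lev 4).
Iteration 5: rows with parent in {11,12} -> Sports (id 13, lev 5), Music (id 14, lev 5).
Iteration 6: no rows with parent in {13,14}; recursion stops.
Total rows emitted: 12.

12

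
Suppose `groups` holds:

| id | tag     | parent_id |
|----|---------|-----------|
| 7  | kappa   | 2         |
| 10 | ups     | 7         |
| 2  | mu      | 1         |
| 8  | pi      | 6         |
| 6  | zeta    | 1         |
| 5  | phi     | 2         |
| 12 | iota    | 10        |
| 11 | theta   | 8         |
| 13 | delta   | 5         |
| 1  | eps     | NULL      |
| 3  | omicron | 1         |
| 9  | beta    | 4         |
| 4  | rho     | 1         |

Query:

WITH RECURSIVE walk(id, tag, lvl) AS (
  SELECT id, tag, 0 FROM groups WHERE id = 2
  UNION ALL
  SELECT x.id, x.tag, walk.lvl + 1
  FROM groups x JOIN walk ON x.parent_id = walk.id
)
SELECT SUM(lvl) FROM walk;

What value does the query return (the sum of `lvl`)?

Base: id=2 (mu) at lvl 0.
Iteration 1: rows with parent_id in {2} -> phi (id 5, lvl 1), kappa (id 7, lvl 1).
Iteration 2: rows with parent_id in {5,7} -> ups (id 10, lvl 2), delta (id 13, lvl 2).
Iteration 3: rows with parent_id in {10,13} -> iota (id 12, lvl 3).
Iteration 4: no rows with parent_id in {12}; recursion stops.
SUM(lvl) = 0 + 1 + 1 + 2 + 2 + 3 = 9.

9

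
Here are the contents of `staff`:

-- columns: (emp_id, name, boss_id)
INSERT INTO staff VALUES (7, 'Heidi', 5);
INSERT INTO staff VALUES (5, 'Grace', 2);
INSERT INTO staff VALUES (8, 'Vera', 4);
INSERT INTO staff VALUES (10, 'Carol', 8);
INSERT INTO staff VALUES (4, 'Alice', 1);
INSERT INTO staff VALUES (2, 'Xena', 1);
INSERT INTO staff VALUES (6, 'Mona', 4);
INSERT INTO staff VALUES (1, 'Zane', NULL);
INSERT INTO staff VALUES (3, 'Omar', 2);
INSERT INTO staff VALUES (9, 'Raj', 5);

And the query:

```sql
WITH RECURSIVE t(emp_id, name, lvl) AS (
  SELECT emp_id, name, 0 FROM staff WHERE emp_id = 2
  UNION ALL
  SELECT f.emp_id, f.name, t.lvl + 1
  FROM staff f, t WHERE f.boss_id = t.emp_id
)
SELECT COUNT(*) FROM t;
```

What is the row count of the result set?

5

Base: emp_id=2 (Xena) at lvl 0.
Iteration 1: rows with boss_id in {2} -> Omar (id 3, lvl 1), Grace (id 5, lvl 1).
Iteration 2: rows with boss_id in {3,5} -> Heidi (id 7, lvl 2), Raj (id 9, lvl 2).
Iteration 3: no rows with boss_id in {7,9}; recursion stops.
Total rows emitted: 5.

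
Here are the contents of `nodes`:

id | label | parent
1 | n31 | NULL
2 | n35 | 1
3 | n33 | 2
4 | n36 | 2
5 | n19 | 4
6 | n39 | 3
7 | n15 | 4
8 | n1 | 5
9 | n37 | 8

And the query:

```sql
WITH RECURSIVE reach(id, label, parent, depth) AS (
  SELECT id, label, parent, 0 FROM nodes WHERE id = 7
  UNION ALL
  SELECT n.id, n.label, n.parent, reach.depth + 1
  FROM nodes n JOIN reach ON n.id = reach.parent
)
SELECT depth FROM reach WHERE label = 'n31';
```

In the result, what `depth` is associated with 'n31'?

3

Base: id=7 (n15), parent=4, depth 0.
Iteration 1: join on id=4 -> n36 (id 4, parent=2, depth 1).
Iteration 2: join on id=2 -> n35 (id 2, parent=1, depth 2).
Iteration 3: join on id=1 -> n31 (id 1, parent=NULL, depth 3).
Iteration 4: parent is NULL; no match; recursion stops.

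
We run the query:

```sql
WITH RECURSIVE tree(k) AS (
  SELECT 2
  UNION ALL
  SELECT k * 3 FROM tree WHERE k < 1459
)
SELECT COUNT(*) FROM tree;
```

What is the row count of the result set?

Base: k=2.
Iteration 1: 2 < 1459 holds -> k = 2 * 3 = 6.
Iteration 2: 6 < 1459 holds -> k = 6 * 3 = 18.
Iteration 3: 18 < 1459 holds -> k = 18 * 3 = 54.
Iteration 4: 54 < 1459 holds -> k = 54 * 3 = 162.
Iteration 5: 162 < 1459 holds -> k = 162 * 3 = 486.
Iteration 6: 486 < 1459 holds -> k = 486 * 3 = 1458.
Iteration 7: 1458 < 1459 holds -> k = 1458 * 3 = 4374.
Iteration 8: 4374 < 1459 fails; recursion stops.
Total rows emitted: 8.

8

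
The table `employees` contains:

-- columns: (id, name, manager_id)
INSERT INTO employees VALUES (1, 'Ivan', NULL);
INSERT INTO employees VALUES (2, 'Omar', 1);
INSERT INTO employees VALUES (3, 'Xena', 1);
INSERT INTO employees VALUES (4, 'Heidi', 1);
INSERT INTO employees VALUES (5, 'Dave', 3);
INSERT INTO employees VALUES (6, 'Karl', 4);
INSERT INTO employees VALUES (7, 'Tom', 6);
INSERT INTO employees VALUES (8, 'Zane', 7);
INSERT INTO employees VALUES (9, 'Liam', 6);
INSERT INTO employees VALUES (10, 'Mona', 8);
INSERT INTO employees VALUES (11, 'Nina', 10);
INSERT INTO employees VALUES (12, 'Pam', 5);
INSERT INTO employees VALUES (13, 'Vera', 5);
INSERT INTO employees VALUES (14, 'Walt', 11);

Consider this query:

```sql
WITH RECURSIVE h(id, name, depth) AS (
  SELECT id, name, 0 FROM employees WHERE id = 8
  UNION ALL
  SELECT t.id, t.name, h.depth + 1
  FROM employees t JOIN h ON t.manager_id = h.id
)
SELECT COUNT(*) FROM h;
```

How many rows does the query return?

4

Base: id=8 (Zane) at depth 0.
Iteration 1: rows with manager_id in {8} -> Mona (id 10, depth 1).
Iteration 2: rows with manager_id in {10} -> Nina (id 11, depth 2).
Iteration 3: rows with manager_id in {11} -> Walt (id 14, depth 3).
Iteration 4: no rows with manager_id in {14}; recursion stops.
Total rows emitted: 4.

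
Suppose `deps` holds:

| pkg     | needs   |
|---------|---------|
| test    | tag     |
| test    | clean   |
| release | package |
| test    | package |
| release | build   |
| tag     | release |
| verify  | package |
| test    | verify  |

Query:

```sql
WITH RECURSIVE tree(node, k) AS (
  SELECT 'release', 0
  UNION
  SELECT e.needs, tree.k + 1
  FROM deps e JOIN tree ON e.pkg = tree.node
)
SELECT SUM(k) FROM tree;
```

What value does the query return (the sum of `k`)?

2

Base: (release, k=0).
Iteration 1: edges from {release} -> (build, k=1), (package, k=1).
Iteration 2: no outgoing edges from {build,package}; recursion stops.
SUM(k) = 0 + 1 + 1 = 2.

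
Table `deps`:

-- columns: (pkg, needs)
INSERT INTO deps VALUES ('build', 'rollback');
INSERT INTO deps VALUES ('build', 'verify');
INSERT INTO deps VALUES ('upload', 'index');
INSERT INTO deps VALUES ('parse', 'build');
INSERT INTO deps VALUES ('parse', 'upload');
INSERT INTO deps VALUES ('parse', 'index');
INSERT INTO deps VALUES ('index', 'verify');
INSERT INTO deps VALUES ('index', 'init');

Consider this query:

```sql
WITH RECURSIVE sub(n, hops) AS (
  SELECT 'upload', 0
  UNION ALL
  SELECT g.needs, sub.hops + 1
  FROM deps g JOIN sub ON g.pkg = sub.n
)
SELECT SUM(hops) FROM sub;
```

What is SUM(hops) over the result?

Base: (upload, hops=0).
Iteration 1: edges from {upload} -> (index, hops=1).
Iteration 2: edges from {index} -> (init, hops=2), (verify, hops=2).
Iteration 3: no outgoing edges from {init,verify}; recursion stops.
SUM(hops) = 0 + 1 + 2 + 2 = 5.

5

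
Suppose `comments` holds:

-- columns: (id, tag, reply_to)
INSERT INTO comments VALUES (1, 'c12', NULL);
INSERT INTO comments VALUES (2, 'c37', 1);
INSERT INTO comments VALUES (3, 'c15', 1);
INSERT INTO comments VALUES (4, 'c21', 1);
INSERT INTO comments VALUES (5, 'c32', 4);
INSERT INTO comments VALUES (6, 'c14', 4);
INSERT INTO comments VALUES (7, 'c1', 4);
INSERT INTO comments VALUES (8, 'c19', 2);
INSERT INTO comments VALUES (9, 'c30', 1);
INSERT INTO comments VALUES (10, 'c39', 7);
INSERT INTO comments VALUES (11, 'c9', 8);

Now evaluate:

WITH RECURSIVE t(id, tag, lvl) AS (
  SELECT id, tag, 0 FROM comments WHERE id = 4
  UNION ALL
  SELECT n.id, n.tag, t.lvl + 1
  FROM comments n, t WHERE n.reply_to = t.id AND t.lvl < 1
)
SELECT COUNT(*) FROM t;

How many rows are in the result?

4

Base: id=4 (c21) at lvl 0.
Iteration 1: rows with reply_to in {4} -> c32 (id 5, lvl 1), c14 (id 6, lvl 1), c1 (id 7, lvl 1).
Iteration 2: lvl < 1 fails for all current rows; recursion stops.
Total rows emitted: 4.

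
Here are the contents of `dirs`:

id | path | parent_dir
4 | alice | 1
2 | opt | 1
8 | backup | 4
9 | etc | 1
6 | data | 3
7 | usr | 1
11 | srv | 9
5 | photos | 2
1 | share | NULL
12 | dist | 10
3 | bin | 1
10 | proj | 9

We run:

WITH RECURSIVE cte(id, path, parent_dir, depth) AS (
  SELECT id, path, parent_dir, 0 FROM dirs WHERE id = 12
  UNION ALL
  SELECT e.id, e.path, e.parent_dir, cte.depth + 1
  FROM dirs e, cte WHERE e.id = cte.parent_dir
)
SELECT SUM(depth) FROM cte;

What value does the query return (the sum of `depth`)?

Base: id=12 (dist), parent_dir=10, depth 0.
Iteration 1: join on id=10 -> proj (id 10, parent_dir=9, depth 1).
Iteration 2: join on id=9 -> etc (id 9, parent_dir=1, depth 2).
Iteration 3: join on id=1 -> share (id 1, parent_dir=NULL, depth 3).
Iteration 4: parent_dir is NULL; no match; recursion stops.
SUM(depth) = 0 + 1 + 2 + 3 = 6.

6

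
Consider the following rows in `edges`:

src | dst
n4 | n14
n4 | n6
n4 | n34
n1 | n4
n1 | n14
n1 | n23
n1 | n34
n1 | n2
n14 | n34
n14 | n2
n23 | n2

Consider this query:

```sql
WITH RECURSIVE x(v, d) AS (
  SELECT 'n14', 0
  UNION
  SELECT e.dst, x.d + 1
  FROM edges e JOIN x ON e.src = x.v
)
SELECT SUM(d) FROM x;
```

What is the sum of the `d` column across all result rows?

2

Base: (n14, d=0).
Iteration 1: edges from {n14} -> (n2, d=1), (n34, d=1).
Iteration 2: no outgoing edges from {n2,n34}; recursion stops.
SUM(d) = 0 + 1 + 1 = 2.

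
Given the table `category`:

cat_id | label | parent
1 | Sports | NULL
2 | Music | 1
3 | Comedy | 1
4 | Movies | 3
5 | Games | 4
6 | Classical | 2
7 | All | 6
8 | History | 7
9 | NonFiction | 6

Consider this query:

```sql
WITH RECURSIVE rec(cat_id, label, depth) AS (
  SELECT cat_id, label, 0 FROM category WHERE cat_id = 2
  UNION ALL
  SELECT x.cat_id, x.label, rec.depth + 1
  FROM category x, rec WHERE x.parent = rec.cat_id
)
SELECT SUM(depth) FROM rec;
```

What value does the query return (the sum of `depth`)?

8

Base: cat_id=2 (Music) at depth 0.
Iteration 1: rows with parent in {2} -> Classical (id 6, depth 1).
Iteration 2: rows with parent in {6} -> All (id 7, depth 2), NonFiction (id 9, depth 2).
Iteration 3: rows with parent in {7,9} -> History (id 8, depth 3).
Iteration 4: no rows with parent in {8}; recursion stops.
SUM(depth) = 0 + 1 + 2 + 2 + 3 = 8.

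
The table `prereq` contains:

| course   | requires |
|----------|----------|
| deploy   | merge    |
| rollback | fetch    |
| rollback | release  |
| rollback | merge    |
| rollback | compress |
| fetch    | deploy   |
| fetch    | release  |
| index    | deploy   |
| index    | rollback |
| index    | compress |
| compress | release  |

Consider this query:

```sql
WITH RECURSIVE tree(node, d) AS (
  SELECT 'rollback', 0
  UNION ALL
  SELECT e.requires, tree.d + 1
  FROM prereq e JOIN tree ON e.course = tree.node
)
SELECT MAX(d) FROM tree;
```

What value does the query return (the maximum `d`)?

Base: (rollback, d=0).
Iteration 1: edges from {rollback} -> (compress, d=1), (fetch, d=1), (merge, d=1), (release, d=1).
Iteration 2: edges from {compress,fetch,merge,release} -> (deploy, d=2), (release, d=2) x2. [UNION ALL keeps all 3 new rows, including repeats]
Iteration 3: edges from {deploy,release} -> (merge, d=3).
Iteration 4: no outgoing edges from {merge}; recursion stops.
d values: 0, 1, 1, 1, 1, 2, 2, 2, 3; the maximum is 3.

3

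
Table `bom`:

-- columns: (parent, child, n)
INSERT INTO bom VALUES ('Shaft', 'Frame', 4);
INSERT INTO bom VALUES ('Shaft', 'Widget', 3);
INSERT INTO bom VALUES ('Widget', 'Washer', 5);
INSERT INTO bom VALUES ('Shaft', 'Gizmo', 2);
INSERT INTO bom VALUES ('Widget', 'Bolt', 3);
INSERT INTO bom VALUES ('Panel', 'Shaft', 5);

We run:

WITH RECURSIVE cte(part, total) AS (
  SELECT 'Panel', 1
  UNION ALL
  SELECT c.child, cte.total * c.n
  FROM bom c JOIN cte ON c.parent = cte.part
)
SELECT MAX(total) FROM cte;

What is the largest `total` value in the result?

75

Base: (Panel, total=1).
Iteration 1: components of {Panel} -> Shaft = 1*5 = 5.
Iteration 2: components of {Shaft} -> Frame = 5*4 = 20, Gizmo = 5*2 = 10, Widget = 5*3 = 15.
Iteration 3: components of {Frame,Gizmo,Widget} -> Bolt = 15*3 = 45, Washer = 15*5 = 75.
Iteration 4: no further components; recursion stops.
total values: 1, 5, 15, 20, 10, 75, 45; the maximum is 75.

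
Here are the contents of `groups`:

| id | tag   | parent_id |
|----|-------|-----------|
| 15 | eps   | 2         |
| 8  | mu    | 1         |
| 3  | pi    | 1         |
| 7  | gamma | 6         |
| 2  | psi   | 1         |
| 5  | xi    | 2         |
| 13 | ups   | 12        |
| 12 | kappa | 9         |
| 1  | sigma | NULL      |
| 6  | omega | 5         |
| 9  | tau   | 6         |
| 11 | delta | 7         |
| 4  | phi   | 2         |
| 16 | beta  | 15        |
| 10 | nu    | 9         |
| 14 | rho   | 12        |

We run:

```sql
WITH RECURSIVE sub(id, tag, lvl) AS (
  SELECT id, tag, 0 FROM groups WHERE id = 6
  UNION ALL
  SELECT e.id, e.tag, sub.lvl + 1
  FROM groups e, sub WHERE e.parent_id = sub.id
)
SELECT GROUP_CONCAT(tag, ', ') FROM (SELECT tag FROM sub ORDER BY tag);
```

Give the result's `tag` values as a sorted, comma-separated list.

Base: id=6 (omega) at lvl 0.
Iteration 1: rows with parent_id in {6} -> gamma (id 7, lvl 1), tau (id 9, lvl 1).
Iteration 2: rows with parent_id in {7,9} -> nu (id 10, lvl 2), delta (id 11, lvl 2), kappa (id 12, lvl 2).
Iteration 3: rows with parent_id in {10,11,12} -> ups (id 13, lvl 3), rho (id 14, lvl 3).
Iteration 4: no rows with parent_id in {13,14}; recursion stops.

delta, gamma, kappa, nu, omega, rho, tau, ups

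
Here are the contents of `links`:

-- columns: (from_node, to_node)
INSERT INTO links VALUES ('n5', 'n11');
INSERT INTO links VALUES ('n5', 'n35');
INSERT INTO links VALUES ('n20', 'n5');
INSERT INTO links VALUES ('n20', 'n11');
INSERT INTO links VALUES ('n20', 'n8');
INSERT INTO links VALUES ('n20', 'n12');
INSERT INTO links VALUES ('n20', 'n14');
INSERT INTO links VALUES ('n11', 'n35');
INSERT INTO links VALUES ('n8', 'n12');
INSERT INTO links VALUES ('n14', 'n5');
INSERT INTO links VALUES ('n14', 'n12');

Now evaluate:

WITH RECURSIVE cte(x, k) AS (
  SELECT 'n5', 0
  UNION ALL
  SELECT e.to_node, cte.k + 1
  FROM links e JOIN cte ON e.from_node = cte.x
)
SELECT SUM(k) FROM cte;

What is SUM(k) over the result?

4

Base: (n5, k=0).
Iteration 1: edges from {n5} -> (n11, k=1), (n35, k=1).
Iteration 2: edges from {n11,n35} -> (n35, k=2).
Iteration 3: no outgoing edges from {n35}; recursion stops.
SUM(k) = 0 + 1 + 1 + 2 = 4.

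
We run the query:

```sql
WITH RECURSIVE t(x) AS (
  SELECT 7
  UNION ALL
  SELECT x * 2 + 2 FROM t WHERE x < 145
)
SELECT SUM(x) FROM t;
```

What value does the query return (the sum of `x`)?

555

Base: x=7.
Iteration 1: 7 < 145 holds -> x = 7 * 2 + 2 = 16.
Iteration 2: 16 < 145 holds -> x = 16 * 2 + 2 = 34.
Iteration 3: 34 < 145 holds -> x = 34 * 2 + 2 = 70.
Iteration 4: 70 < 145 holds -> x = 70 * 2 + 2 = 142.
Iteration 5: 142 < 145 holds -> x = 142 * 2 + 2 = 286.
Iteration 6: 286 < 145 fails; recursion stops.
SUM(x) = 7 + 16 + 34 + 70 + 142 + 286 = 555.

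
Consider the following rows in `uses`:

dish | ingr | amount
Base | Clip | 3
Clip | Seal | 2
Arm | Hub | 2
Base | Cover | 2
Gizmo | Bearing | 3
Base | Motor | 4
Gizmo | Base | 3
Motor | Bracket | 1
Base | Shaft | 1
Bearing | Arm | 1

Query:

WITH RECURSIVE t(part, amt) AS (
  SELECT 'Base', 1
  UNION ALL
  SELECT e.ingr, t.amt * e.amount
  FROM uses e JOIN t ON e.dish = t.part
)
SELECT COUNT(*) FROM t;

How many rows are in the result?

7

Base: (Base, amt=1).
Iteration 1: components of {Base} -> Clip = 1*3 = 3, Cover = 1*2 = 2, Motor = 1*4 = 4, Shaft = 1*1 = 1.
Iteration 2: components of {Clip,Cover,Motor,Shaft} -> Bracket = 4*1 = 4, Seal = 3*2 = 6.
Iteration 3: no further components; recursion stops.
Total rows emitted: 7.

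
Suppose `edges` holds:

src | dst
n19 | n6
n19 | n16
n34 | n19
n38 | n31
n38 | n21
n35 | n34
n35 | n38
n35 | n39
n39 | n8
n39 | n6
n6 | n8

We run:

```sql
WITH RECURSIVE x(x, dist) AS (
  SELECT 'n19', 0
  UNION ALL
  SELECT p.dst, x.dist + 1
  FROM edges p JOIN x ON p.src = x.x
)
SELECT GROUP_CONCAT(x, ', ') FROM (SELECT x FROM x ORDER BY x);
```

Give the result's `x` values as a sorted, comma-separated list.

Base: (n19, dist=0).
Iteration 1: edges from {n19} -> (n16, dist=1), (n6, dist=1).
Iteration 2: edges from {n16,n6} -> (n8, dist=2).
Iteration 3: no outgoing edges from {n8}; recursion stops.

n16, n19, n6, n8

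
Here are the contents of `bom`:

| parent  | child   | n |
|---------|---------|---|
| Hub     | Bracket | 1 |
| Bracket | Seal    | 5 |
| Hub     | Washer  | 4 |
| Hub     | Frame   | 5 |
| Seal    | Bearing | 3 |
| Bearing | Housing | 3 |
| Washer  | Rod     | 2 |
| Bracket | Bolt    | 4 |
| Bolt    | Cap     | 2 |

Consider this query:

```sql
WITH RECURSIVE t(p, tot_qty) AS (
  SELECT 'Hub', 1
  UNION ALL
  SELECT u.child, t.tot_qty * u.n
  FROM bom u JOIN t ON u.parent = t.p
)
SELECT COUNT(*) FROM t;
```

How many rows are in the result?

Base: (Hub, tot_qty=1).
Iteration 1: components of {Hub} -> Bracket = 1*1 = 1, Frame = 1*5 = 5, Washer = 1*4 = 4.
Iteration 2: components of {Bracket,Frame,Washer} -> Bolt = 1*4 = 4, Rod = 4*2 = 8, Seal = 1*5 = 5.
Iteration 3: components of {Bolt,Rod,Seal} -> Bearing = 5*3 = 15, Cap = 4*2 = 8.
Iteration 4: components of {Bearing,Cap} -> Housing = 15*3 = 45.
Iteration 5: no further components; recursion stops.
Total rows emitted: 10.

10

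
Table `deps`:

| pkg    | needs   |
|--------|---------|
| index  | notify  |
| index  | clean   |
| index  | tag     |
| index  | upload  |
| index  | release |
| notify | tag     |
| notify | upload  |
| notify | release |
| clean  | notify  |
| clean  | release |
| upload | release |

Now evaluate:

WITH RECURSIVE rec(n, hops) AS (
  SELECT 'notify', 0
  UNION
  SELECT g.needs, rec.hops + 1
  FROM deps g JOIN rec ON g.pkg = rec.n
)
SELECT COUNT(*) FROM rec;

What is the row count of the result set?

5

Base: (notify, hops=0).
Iteration 1: edges from {notify} -> (release, hops=1), (tag, hops=1), (upload, hops=1).
Iteration 2: edges from {release,tag,upload} -> (release, hops=2).
Iteration 3: no outgoing edges from {release}; recursion stops.
Total rows emitted: 5.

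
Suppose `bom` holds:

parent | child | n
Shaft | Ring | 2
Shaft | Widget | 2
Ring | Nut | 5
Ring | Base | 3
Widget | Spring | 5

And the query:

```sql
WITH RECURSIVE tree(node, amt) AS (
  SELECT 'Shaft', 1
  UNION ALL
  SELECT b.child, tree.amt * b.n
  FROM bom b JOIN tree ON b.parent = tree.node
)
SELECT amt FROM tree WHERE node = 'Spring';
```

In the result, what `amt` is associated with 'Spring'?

10

Base: (Shaft, amt=1).
Iteration 1: components of {Shaft} -> Ring = 1*2 = 2, Widget = 1*2 = 2.
Iteration 2: components of {Ring,Widget} -> Base = 2*3 = 6, Nut = 2*5 = 10, Spring = 2*5 = 10.
Iteration 3: no further components; recursion stops.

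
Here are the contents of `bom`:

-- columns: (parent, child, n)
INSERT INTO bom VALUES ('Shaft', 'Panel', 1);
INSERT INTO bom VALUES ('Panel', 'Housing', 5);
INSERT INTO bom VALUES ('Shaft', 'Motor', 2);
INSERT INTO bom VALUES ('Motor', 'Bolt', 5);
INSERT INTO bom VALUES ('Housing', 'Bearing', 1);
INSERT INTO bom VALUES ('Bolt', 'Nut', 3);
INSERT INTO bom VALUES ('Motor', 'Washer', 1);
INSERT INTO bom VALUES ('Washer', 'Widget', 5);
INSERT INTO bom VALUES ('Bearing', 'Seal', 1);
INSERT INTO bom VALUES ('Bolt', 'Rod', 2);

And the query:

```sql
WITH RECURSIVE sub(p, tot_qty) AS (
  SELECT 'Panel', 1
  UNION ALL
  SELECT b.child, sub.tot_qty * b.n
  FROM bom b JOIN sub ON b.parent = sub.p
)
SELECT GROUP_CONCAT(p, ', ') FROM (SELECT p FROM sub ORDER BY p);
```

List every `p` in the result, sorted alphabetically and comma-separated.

Base: (Panel, tot_qty=1).
Iteration 1: components of {Panel} -> Housing = 1*5 = 5.
Iteration 2: components of {Housing} -> Bearing = 5*1 = 5.
Iteration 3: components of {Bearing} -> Seal = 5*1 = 5.
Iteration 4: no further components; recursion stops.

Bearing, Housing, Panel, Seal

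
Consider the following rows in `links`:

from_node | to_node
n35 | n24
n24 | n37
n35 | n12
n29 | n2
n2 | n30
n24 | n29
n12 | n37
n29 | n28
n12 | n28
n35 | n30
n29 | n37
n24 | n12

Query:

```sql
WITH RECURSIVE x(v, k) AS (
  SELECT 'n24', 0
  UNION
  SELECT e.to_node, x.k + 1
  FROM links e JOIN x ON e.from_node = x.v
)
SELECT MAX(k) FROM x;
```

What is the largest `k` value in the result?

3

Base: (n24, k=0).
Iteration 1: edges from {n24} -> (n12, k=1), (n29, k=1), (n37, k=1).
Iteration 2: edges from {n12,n29,n37} -> (n2, k=2), (n28, k=2), (n37, k=2). [UNION drops 2 duplicate row(s)]
Iteration 3: edges from {n2,n28,n37} -> (n30, k=3).
Iteration 4: no outgoing edges from {n30}; recursion stops.
k values: 0, 1, 1, 1, 2, 2, 2, 3; the maximum is 3.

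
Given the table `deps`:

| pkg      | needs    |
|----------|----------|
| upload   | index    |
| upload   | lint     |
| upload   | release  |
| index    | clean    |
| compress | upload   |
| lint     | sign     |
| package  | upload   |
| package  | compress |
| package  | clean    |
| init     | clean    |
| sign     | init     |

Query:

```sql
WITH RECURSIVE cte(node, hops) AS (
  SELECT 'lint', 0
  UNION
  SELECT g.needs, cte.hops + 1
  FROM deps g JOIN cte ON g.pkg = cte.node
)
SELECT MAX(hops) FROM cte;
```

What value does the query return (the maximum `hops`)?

Base: (lint, hops=0).
Iteration 1: edges from {lint} -> (sign, hops=1).
Iteration 2: edges from {sign} -> (init, hops=2).
Iteration 3: edges from {init} -> (clean, hops=3).
Iteration 4: no outgoing edges from {clean}; recursion stops.
hops values: 0, 1, 2, 3; the maximum is 3.

3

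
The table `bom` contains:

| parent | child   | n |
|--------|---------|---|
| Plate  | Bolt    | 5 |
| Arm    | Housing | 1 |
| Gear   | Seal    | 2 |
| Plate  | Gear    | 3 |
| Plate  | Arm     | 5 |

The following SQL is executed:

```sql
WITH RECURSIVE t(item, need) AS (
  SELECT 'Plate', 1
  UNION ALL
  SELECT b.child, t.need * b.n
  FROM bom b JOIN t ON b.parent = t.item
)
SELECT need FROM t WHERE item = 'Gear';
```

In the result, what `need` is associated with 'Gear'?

3

Base: (Plate, need=1).
Iteration 1: components of {Plate} -> Arm = 1*5 = 5, Bolt = 1*5 = 5, Gear = 1*3 = 3.
Iteration 2: components of {Arm,Bolt,Gear} -> Housing = 5*1 = 5, Seal = 3*2 = 6.
Iteration 3: no further components; recursion stops.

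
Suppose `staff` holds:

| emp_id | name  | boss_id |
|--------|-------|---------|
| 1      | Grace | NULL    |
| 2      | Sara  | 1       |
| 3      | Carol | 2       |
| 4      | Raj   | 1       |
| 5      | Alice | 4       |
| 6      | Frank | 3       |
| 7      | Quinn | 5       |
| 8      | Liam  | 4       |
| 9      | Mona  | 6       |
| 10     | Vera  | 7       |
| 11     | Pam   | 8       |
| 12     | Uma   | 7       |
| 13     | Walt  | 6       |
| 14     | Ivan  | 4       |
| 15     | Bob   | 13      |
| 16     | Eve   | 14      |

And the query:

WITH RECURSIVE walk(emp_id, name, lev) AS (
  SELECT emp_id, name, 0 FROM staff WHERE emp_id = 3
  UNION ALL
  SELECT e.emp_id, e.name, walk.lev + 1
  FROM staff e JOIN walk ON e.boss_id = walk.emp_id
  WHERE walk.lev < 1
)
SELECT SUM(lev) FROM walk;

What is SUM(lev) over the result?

Base: emp_id=3 (Carol) at lev 0.
Iteration 1: rows with boss_id in {3} -> Frank (id 6, lev 1).
Iteration 2: lev < 1 fails for all current rows; recursion stops.
SUM(lev) = 0 + 1 = 1.

1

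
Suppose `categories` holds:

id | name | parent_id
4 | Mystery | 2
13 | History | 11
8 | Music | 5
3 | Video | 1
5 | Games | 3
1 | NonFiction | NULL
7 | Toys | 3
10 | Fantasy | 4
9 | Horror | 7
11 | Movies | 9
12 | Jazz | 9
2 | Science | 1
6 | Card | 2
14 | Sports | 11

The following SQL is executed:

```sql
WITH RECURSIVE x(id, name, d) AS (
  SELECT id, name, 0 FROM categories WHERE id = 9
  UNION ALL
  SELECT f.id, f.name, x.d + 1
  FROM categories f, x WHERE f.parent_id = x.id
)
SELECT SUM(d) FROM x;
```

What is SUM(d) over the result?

6

Base: id=9 (Horror) at d 0.
Iteration 1: rows with parent_id in {9} -> Movies (id 11, d 1), Jazz (id 12, d 1).
Iteration 2: rows with parent_id in {11,12} -> History (id 13, d 2), Sports (id 14, d 2).
Iteration 3: no rows with parent_id in {13,14}; recursion stops.
SUM(d) = 0 + 1 + 1 + 2 + 2 = 6.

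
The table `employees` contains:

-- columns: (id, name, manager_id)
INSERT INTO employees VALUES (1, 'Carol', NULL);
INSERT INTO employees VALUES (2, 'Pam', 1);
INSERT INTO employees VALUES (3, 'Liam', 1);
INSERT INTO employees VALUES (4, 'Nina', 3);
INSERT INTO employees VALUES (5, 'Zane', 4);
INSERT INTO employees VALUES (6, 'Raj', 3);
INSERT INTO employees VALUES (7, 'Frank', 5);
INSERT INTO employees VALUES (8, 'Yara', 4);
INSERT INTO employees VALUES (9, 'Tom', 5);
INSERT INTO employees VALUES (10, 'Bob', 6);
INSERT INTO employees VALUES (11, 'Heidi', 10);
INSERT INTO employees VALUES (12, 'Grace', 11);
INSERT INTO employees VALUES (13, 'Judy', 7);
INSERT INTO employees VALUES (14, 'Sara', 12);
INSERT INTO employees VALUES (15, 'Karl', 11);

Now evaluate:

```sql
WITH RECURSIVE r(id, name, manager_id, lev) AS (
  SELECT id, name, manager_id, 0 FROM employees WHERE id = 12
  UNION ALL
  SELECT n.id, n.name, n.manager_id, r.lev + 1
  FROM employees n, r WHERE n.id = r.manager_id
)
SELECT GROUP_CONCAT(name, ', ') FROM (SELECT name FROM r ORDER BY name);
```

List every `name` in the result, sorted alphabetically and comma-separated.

Bob, Carol, Grace, Heidi, Liam, Raj

Base: id=12 (Grace), manager_id=11, lev 0.
Iteration 1: join on id=11 -> Heidi (id 11, manager_id=10, lev 1).
Iteration 2: join on id=10 -> Bob (id 10, manager_id=6, lev 2).
Iteration 3: join on id=6 -> Raj (id 6, manager_id=3, lev 3).
Iteration 4: join on id=3 -> Liam (id 3, manager_id=1, lev 4).
Iteration 5: join on id=1 -> Carol (id 1, manager_id=NULL, lev 5).
Iteration 6: manager_id is NULL; no match; recursion stops.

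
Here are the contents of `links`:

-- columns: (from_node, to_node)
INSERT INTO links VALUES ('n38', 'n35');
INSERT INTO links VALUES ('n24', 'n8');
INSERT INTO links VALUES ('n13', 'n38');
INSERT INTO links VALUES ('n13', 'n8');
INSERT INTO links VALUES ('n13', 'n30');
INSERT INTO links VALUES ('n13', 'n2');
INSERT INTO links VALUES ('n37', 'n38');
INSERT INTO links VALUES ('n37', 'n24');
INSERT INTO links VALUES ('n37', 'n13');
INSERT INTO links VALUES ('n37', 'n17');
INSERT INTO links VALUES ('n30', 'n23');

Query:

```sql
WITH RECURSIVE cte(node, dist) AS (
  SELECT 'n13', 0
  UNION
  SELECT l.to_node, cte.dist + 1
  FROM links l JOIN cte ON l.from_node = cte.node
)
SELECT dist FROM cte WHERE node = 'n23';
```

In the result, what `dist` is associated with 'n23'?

Base: (n13, dist=0).
Iteration 1: edges from {n13} -> (n2, dist=1), (n30, dist=1), (n38, dist=1), (n8, dist=1).
Iteration 2: edges from {n2,n30,n38,n8} -> (n23, dist=2), (n35, dist=2).
Iteration 3: no outgoing edges from {n23,n35}; recursion stops.

2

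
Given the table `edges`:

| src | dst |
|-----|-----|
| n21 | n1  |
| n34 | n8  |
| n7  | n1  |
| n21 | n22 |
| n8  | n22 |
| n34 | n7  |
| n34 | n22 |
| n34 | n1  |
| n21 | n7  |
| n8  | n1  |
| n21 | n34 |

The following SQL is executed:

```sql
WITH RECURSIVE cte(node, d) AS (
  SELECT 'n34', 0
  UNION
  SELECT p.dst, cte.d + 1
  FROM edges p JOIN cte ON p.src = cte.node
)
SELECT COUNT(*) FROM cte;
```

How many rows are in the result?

Base: (n34, d=0).
Iteration 1: edges from {n34} -> (n1, d=1), (n22, d=1), (n7, d=1), (n8, d=1).
Iteration 2: edges from {n1,n22,n7,n8} -> (n1, d=2), (n22, d=2). [UNION drops 1 duplicate row(s)]
Iteration 3: no outgoing edges from {n1,n22}; recursion stops.
Total rows emitted: 7.

7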